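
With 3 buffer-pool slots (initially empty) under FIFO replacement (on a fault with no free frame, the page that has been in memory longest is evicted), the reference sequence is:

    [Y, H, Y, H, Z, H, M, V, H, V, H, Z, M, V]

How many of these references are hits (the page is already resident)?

Y -> miss, frames (Y)
H -> miss, frames (Y H)
Y -> hit
H -> hit
Z -> miss, frames (Y H Z)
H -> hit
M -> miss, evict Y, frames (H Z M)
V -> miss, evict H, frames (Z M V)
H -> miss, evict Z, frames (M V H)
V -> hit
H -> hit
Z -> miss, evict M, frames (V H Z)
M -> miss, evict V, frames (H Z M)
V -> miss, evict H, frames (Z M V)
Hits: 5.

5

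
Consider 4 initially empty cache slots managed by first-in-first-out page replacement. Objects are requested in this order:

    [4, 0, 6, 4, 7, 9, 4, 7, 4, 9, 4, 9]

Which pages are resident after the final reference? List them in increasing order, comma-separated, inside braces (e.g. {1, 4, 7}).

{4, 6, 7, 9}

4 → miss, frames (4)
0 → miss, frames (4 0)
6 → miss, frames (4 0 6)
4 → hit
7 → miss, frames (4 0 6 7)
9 → miss, evict 4, frames (0 6 7 9)
4 → miss, evict 0, frames (6 7 9 4)
7 → hit
4 → hit
9 → hit
4 → hit
9 → hit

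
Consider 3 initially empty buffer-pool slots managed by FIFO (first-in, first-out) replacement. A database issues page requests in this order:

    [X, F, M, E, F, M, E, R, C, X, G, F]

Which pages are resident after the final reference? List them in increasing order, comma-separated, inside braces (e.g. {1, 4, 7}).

X: fault, frames (X)
F: fault, frames (X F)
M: fault, frames (X F M)
E: fault, evict X, frames (F M E)
F: hit
M: hit
E: hit
R: fault, evict F, frames (M E R)
C: fault, evict M, frames (E R C)
X: fault, evict E, frames (R C X)
G: fault, evict R, frames (C X G)
F: fault, evict C, frames (X G F)

{F, G, X}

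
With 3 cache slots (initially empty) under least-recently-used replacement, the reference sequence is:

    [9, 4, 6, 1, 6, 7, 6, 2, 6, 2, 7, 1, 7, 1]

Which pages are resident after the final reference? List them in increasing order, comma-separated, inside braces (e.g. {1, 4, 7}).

9: miss, frames [9]
4: miss, frames [9, 4]
6: miss, frames [9, 4, 6]
1: miss, evict 9, frames [4, 6, 1]
6: hit
7: miss, evict 4, frames [1, 6, 7]
6: hit
2: miss, evict 1, frames [7, 6, 2]
6: hit
2: hit
7: hit
1: miss, evict 6, frames [2, 7, 1]
7: hit
1: hit

{1, 2, 7}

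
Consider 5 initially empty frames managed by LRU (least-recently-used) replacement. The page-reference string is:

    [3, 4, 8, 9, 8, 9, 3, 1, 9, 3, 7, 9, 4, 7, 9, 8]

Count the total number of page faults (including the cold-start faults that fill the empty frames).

3 → miss, frames [3]
4 → miss, frames [3, 4]
8 → miss, frames [3, 4, 8]
9 → miss, frames [3, 4, 8, 9]
8 → hit
9 → hit
3 → hit
1 → miss, frames [4, 8, 9, 3, 1]
9 → hit
3 → hit
7 → miss, evict 4, frames [8, 1, 9, 3, 7]
9 → hit
4 → miss, evict 8, frames [1, 3, 7, 9, 4]
7 → hit
9 → hit
8 → miss, evict 1, frames [3, 4, 7, 9, 8]
Page faults: 8.

8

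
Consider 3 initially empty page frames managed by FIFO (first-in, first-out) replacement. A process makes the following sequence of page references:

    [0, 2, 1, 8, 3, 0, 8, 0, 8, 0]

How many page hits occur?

4

0 → miss, frames {0}
2 → miss, frames {0,2}
1 → miss, frames {0,2,1}
8 → miss, evict 0, frames {2,1,8}
3 → miss, evict 2, frames {1,8,3}
0 → miss, evict 1, frames {8,3,0}
8 → hit
0 → hit
8 → hit
0 → hit
Hits: 4.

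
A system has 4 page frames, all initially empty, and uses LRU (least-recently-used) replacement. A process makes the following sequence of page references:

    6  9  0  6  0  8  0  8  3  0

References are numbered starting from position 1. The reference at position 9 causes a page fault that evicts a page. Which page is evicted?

pos 1: 6 -> fault, frames {6}
pos 2: 9 -> fault, frames {6,9}
pos 3: 0 -> fault, frames {6,9,0}
pos 4: 6 -> hit
pos 5: 0 -> hit
pos 6: 8 -> fault, frames {9,6,0,8}
pos 7: 0 -> hit
pos 8: 8 -> hit
pos 9: 3 -> fault, evict 9, frames {6,0,8,3}
At position 9, page 9 is evicted.

9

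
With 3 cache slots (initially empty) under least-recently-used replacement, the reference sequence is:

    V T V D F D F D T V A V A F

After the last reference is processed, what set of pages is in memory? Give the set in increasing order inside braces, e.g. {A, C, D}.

V → miss, frames [V]
T → miss, frames [V, T]
V → hit
D → miss, frames [T, V, D]
F → miss, evict T, frames [V, D, F]
D → hit
F → hit
D → hit
T → miss, evict V, frames [F, D, T]
V → miss, evict F, frames [D, T, V]
A → miss, evict D, frames [T, V, A]
V → hit
A → hit
F → miss, evict T, frames [V, A, F]

{A, F, V}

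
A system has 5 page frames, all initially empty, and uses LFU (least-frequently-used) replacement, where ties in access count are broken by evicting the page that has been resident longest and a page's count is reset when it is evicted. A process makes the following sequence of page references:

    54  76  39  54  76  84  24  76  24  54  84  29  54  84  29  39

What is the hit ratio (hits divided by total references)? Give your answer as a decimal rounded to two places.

0.56

54 -> fault, frames (54)
76 -> fault, frames (54 76)
39 -> fault, frames (54 76 39)
54 -> hit
76 -> hit
84 -> fault, frames (54 76 39 84)
24 -> fault, frames (54 76 39 84 24)
76 -> hit
24 -> hit
54 -> hit
84 -> hit
29 -> fault, evict 39, frames (54 76 84 24 29)
54 -> hit
84 -> hit
29 -> hit
39 -> fault, evict 24, frames (54 76 84 29 39)
Hits: 9 of 16 references → 9/16 = 0.5625.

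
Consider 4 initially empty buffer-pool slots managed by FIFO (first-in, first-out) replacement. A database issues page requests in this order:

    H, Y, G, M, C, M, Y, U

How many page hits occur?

H → fault, frames (H)
Y → fault, frames (H Y)
G → fault, frames (H Y G)
M → fault, frames (H Y G M)
C → fault, evict H, frames (Y G M C)
M → hit
Y → hit
U → fault, evict Y, frames (G M C U)
Hits: 2.

2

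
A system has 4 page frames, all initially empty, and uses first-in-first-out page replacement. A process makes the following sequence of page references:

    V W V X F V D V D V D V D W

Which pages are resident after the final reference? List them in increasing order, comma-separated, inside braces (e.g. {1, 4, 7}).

V: fault, frames {V}
W: fault, frames {V,W}
V: hit
X: fault, frames {V,W,X}
F: fault, frames {V,W,X,F}
V: hit
D: fault, evict V, frames {W,X,F,D}
V: fault, evict W, frames {X,F,D,V}
D: hit
V: hit
D: hit
V: hit
D: hit
W: fault, evict X, frames {F,D,V,W}

{D, F, V, W}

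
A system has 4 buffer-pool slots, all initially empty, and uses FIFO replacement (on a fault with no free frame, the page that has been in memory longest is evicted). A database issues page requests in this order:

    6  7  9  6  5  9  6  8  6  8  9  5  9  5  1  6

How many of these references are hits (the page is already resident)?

6 -> miss, frames {6}
7 -> miss, frames {6,7}
9 -> miss, frames {6,7,9}
6 -> hit
5 -> miss, frames {6,7,9,5}
9 -> hit
6 -> hit
8 -> miss, evict 6, frames {7,9,5,8}
6 -> miss, evict 7, frames {9,5,8,6}
8 -> hit
9 -> hit
5 -> hit
9 -> hit
5 -> hit
1 -> miss, evict 9, frames {5,8,6,1}
6 -> hit
Hits: 9.

9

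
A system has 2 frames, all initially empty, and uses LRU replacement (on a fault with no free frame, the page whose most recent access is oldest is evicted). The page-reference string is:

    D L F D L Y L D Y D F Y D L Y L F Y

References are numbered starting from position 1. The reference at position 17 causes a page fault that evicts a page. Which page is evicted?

Y

pos 1: D: fault, frames (D)
pos 2: L: fault, frames (D L)
pos 3: F: fault, evict D, frames (L F)
pos 4: D: fault, evict L, frames (F D)
pos 5: L: fault, evict F, frames (D L)
pos 6: Y: fault, evict D, frames (L Y)
pos 7: L: hit
pos 8: D: fault, evict Y, frames (L D)
pos 9: Y: fault, evict L, frames (D Y)
pos 10: D: hit
pos 11: F: fault, evict Y, frames (D F)
pos 12: Y: fault, evict D, frames (F Y)
pos 13: D: fault, evict F, frames (Y D)
pos 14: L: fault, evict Y, frames (D L)
pos 15: Y: fault, evict D, frames (L Y)
pos 16: L: hit
pos 17: F: fault, evict Y, frames (L F)
At position 17, page Y is evicted.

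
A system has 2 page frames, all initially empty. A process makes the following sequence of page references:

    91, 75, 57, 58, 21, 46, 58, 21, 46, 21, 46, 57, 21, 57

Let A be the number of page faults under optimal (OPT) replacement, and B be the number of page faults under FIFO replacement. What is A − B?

-3

Under OPT: F F F F F F . F . . . F . . → 8 faults.
Under FIFO: F F F F F F F F F . . F F . → 11 faults.
A − B = 8 − 11 = -3.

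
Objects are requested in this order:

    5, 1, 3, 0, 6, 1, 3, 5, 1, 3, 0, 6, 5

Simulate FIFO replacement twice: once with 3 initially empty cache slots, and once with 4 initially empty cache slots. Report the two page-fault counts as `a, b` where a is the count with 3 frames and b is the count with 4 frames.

3 frames: F F F F F F F F . . F F . → 10 faults.
4 frames: F F F F F . . F F F F F F → 11 faults.
11 > 10: adding a frame increased faults — Belady's anomaly.

10, 11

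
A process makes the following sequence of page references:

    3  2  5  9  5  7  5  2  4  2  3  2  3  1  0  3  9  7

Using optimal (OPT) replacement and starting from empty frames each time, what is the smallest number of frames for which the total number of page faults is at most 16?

2

f=1: 18 faults
f=2: 12 faults
f=3: 10 faults
f=4: 9 faults
f=5: 8 faults
f=6: 8 faults
f=7: 8 faults
f=8: 8 faults
Smallest f with faults ≤ 16 is 2.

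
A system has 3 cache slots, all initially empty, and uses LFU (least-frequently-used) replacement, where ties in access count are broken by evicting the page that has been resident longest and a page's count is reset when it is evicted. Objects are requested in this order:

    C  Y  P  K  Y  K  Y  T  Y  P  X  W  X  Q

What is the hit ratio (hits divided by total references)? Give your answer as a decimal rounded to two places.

0.29

C → miss, frames [C]
Y → miss, frames [C, Y]
P → miss, frames [C, Y, P]
K → miss, evict C, frames [Y, P, K]
Y → hit
K → hit
Y → hit
T → miss, evict P, frames [Y, K, T]
Y → hit
P → miss, evict T, frames [Y, K, P]
X → miss, evict P, frames [Y, K, X]
W → miss, evict X, frames [Y, K, W]
X → miss, evict W, frames [Y, K, X]
Q → miss, evict X, frames [Y, K, Q]
Hits: 4 of 14 references → 4/14 = 0.2857.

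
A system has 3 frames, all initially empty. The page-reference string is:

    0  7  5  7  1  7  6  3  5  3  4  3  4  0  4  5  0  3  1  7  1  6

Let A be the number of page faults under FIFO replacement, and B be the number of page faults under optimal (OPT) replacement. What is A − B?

1

Under FIFO: F F F . F . F F F . F . . F . . . F F F . F → 13 faults.
Under OPT: F F F . F . F F . . F . . F . . . F F F . F → 12 faults.
A − B = 13 − 12 = 1.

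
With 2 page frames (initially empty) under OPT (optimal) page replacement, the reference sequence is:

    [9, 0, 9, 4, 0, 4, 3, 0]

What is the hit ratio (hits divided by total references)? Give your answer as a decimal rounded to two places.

9 → fault, frames (9)
0 → fault, frames (9 0)
9 → hit
4 → fault, evict 9, frames (0 4)
0 → hit
4 → hit
3 → fault, evict 4, frames (0 3)
0 → hit
Hits: 4 of 8 references → 4/8 = 0.5000.

0.50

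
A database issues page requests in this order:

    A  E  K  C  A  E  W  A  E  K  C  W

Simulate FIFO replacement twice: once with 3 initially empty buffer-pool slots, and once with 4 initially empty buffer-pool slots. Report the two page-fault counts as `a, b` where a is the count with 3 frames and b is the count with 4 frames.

3 frames: F F F F F F F . . F F . → 9 faults.
4 frames: F F F F . . F F F F F F → 10 faults.
10 > 9: adding a frame increased faults — Belady's anomaly.

9, 10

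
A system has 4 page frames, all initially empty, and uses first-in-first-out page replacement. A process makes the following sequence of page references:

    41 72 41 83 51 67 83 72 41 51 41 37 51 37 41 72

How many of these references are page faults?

41: fault, frames {41}
72: fault, frames {41,72}
41: hit
83: fault, frames {41,72,83}
51: fault, frames {41,72,83,51}
67: fault, evict 41, frames {72,83,51,67}
83: hit
72: hit
41: fault, evict 72, frames {83,51,67,41}
51: hit
41: hit
37: fault, evict 83, frames {51,67,41,37}
51: hit
37: hit
41: hit
72: fault, evict 51, frames {67,41,37,72}
Page faults: 8.

8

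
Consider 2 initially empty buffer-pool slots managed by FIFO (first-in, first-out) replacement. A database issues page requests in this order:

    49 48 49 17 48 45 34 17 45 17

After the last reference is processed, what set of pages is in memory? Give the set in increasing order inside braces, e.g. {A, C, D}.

49 → fault, frames (49)
48 → fault, frames (49 48)
49 → hit
17 → fault, evict 49, frames (48 17)
48 → hit
45 → fault, evict 48, frames (17 45)
34 → fault, evict 17, frames (45 34)
17 → fault, evict 45, frames (34 17)
45 → fault, evict 34, frames (17 45)
17 → hit

{17, 45}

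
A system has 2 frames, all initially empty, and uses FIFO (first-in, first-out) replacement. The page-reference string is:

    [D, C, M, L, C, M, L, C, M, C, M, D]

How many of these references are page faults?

D: fault, frames (D)
C: fault, frames (D C)
M: fault, evict D, frames (C M)
L: fault, evict C, frames (M L)
C: fault, evict M, frames (L C)
M: fault, evict L, frames (C M)
L: fault, evict C, frames (M L)
C: fault, evict M, frames (L C)
M: fault, evict L, frames (C M)
C: hit
M: hit
D: fault, evict C, frames (M D)
Page faults: 10.

10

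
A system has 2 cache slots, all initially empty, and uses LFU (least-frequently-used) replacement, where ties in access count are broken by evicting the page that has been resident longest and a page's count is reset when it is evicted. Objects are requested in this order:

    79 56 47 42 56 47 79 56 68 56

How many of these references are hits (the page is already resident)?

1

79: miss, frames (79)
56: miss, frames (79 56)
47: miss, evict 79, frames (56 47)
42: miss, evict 56, frames (47 42)
56: miss, evict 47, frames (42 56)
47: miss, evict 42, frames (56 47)
79: miss, evict 56, frames (47 79)
56: miss, evict 47, frames (79 56)
68: miss, evict 79, frames (56 68)
56: hit
Hits: 1.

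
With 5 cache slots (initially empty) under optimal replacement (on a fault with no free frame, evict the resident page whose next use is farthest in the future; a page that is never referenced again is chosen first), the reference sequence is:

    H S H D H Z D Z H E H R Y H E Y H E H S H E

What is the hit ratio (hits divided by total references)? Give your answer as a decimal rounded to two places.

0.68

H → miss, frames [H]
S → miss, frames [H, S]
H → hit
D → miss, frames [H, S, D]
H → hit
Z → miss, frames [H, S, D, Z]
D → hit
Z → hit
H → hit
E → miss, frames [H, S, D, Z, E]
H → hit
R → miss, evict Z, frames [H, S, D, E, R]
Y → miss, evict R, frames [H, S, D, E, Y]
H → hit
E → hit
Y → hit
H → hit
E → hit
H → hit
S → hit
H → hit
E → hit
Hits: 15 of 22 references → 15/22 = 0.6818.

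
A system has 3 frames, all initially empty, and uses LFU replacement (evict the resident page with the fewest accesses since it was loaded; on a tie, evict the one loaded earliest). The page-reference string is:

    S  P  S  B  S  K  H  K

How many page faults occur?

5

S -> miss, frames {S}
P -> miss, frames {S,P}
S -> hit
B -> miss, frames {S,P,B}
S -> hit
K -> miss, evict P, frames {S,B,K}
H -> miss, evict B, frames {S,K,H}
K -> hit
Page faults: 5.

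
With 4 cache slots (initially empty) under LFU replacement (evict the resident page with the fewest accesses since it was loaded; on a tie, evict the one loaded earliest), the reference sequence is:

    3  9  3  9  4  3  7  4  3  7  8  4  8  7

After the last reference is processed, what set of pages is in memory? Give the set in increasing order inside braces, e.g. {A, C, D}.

3 → miss, frames (3)
9 → miss, frames (3 9)
3 → hit
9 → hit
4 → miss, frames (3 9 4)
3 → hit
7 → miss, frames (3 9 4 7)
4 → hit
3 → hit
7 → hit
8 → miss, evict 9, frames (3 4 7 8)
4 → hit
8 → hit
7 → hit

{3, 4, 7, 8}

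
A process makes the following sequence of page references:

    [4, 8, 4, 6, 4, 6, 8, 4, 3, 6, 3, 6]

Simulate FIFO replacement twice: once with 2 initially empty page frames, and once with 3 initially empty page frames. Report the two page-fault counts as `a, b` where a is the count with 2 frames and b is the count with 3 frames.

2 frames: F F . F F . F . F F . . → 7 faults.
3 frames: F F . F . . . . F . . . → 4 faults.
4 < 7: adding a frame reduced faults, as is typical.

7, 4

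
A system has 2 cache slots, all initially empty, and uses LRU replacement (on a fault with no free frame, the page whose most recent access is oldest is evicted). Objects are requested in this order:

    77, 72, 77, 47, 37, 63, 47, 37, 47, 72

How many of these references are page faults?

77 -> fault, frames (77)
72 -> fault, frames (77 72)
77 -> hit
47 -> fault, evict 72, frames (77 47)
37 -> fault, evict 77, frames (47 37)
63 -> fault, evict 47, frames (37 63)
47 -> fault, evict 37, frames (63 47)
37 -> fault, evict 63, frames (47 37)
47 -> hit
72 -> fault, evict 37, frames (47 72)
Page faults: 8.

8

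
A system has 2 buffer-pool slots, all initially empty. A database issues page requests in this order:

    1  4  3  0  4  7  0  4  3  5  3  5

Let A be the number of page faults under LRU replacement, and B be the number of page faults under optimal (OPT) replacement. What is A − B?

Under LRU: F F F F F F F F F F . . → 10 faults.
Under OPT: F F F F . F . F F F . . → 8 faults.
A − B = 10 − 8 = 2.

2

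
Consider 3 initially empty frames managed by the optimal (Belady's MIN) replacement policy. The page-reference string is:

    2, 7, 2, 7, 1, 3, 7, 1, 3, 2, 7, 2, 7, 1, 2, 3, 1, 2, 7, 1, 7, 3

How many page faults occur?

2: fault, frames (2)
7: fault, frames (2 7)
2: hit
7: hit
1: fault, frames (2 7 1)
3: fault, evict 2, frames (7 1 3)
7: hit
1: hit
3: hit
2: fault, evict 3, frames (7 1 2)
7: hit
2: hit
7: hit
1: hit
2: hit
3: fault, evict 7, frames (1 2 3)
1: hit
2: hit
7: fault, evict 2, frames (1 3 7)
1: hit
7: hit
3: hit
Page faults: 7.

7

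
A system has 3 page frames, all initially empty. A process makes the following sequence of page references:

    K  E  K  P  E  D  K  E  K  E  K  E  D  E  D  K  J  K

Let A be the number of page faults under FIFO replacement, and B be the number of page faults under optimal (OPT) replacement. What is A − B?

Under FIFO: F F . F . F F F . . . . . . . . F . → 7 faults.
Under OPT: F F . F . F . . . . . . . . . . F . → 5 faults.
A − B = 7 − 5 = 2.

2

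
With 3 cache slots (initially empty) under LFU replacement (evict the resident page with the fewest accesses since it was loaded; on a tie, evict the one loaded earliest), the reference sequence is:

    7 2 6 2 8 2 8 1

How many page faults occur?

5

7 → fault, frames {7}
2 → fault, frames {7,2}
6 → fault, frames {7,2,6}
2 → hit
8 → fault, evict 7, frames {2,6,8}
2 → hit
8 → hit
1 → fault, evict 6, frames {2,8,1}
Page faults: 5.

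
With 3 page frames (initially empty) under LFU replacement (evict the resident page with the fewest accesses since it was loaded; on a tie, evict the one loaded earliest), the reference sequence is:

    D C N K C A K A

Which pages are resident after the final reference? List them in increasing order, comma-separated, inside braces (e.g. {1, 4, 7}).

{A, C, K}

D -> fault, frames {D}
C -> fault, frames {D,C}
N -> fault, frames {D,C,N}
K -> fault, evict D, frames {C,N,K}
C -> hit
A -> fault, evict N, frames {C,K,A}
K -> hit
A -> hit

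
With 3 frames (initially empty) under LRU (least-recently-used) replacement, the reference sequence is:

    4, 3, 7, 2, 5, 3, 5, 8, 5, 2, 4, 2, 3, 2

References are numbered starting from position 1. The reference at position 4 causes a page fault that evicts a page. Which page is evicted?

pos 1: 4: fault, frames {4}
pos 2: 3: fault, frames {4,3}
pos 3: 7: fault, frames {4,3,7}
pos 4: 2: fault, evict 4, frames {3,7,2}
At position 4, page 4 is evicted.

4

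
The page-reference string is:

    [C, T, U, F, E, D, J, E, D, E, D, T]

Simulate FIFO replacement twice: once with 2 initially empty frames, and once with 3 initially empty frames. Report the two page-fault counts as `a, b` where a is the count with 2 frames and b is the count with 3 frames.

2 frames: F F F F F F F F F . . F → 10 faults.
3 frames: F F F F F F F . . . . F → 8 faults.
8 < 10: adding a frame reduced faults, as is typical.

10, 8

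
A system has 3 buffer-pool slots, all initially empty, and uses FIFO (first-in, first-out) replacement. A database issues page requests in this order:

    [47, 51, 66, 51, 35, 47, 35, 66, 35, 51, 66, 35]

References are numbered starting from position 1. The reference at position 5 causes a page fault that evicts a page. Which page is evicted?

pos 1: 47 → miss, frames {47}
pos 2: 51 → miss, frames {47,51}
pos 3: 66 → miss, frames {47,51,66}
pos 4: 51 → hit
pos 5: 35 → miss, evict 47, frames {51,66,35}
At position 5, page 47 is evicted.

47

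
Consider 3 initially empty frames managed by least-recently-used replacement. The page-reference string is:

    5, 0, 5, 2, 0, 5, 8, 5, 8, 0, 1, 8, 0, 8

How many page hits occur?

5 → fault, frames {5}
0 → fault, frames {5,0}
5 → hit
2 → fault, frames {0,5,2}
0 → hit
5 → hit
8 → fault, evict 2, frames {0,5,8}
5 → hit
8 → hit
0 → hit
1 → fault, evict 5, frames {8,0,1}
8 → hit
0 → hit
8 → hit
Hits: 9.

9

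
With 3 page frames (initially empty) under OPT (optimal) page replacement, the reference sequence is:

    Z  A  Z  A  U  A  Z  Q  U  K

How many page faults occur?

5

Z: miss, frames [Z]
A: miss, frames [Z, A]
Z: hit
A: hit
U: miss, frames [Z, A, U]
A: hit
Z: hit
Q: miss, evict A, frames [Z, U, Q]
U: hit
K: miss, evict Q, frames [Z, U, K]
Page faults: 5.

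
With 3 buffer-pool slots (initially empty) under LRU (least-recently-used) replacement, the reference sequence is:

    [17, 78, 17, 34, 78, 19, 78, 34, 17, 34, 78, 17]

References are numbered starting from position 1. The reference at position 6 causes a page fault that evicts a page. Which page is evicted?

pos 1: 17: miss, frames [17]
pos 2: 78: miss, frames [17, 78]
pos 3: 17: hit
pos 4: 34: miss, frames [78, 17, 34]
pos 5: 78: hit
pos 6: 19: miss, evict 17, frames [34, 78, 19]
At position 6, page 17 is evicted.

17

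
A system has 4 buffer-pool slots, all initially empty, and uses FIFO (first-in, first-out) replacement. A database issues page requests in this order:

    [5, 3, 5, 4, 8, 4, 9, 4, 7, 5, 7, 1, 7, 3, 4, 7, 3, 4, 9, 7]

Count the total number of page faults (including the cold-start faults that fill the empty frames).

12

5 → fault, frames {5}
3 → fault, frames {5,3}
5 → hit
4 → fault, frames {5,3,4}
8 → fault, frames {5,3,4,8}
4 → hit
9 → fault, evict 5, frames {3,4,8,9}
4 → hit
7 → fault, evict 3, frames {4,8,9,7}
5 → fault, evict 4, frames {8,9,7,5}
7 → hit
1 → fault, evict 8, frames {9,7,5,1}
7 → hit
3 → fault, evict 9, frames {7,5,1,3}
4 → fault, evict 7, frames {5,1,3,4}
7 → fault, evict 5, frames {1,3,4,7}
3 → hit
4 → hit
9 → fault, evict 1, frames {3,4,7,9}
7 → hit
Page faults: 12.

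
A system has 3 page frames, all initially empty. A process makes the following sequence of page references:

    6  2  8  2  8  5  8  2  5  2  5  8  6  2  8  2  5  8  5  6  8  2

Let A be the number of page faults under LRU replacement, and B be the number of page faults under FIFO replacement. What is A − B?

-1

Under LRU: F F F . . F . . . . . . F F . . F . . F . F → 9 faults.
Under FIFO: F F F . . F . . . . . . F F F . F . . F . F → 10 faults.
A − B = 9 − 10 = -1.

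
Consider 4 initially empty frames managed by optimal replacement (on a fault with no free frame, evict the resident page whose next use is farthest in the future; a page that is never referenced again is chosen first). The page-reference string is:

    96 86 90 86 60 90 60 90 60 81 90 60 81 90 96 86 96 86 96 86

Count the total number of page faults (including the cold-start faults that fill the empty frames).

96 -> fault, frames (96)
86 -> fault, frames (96 86)
90 -> fault, frames (96 86 90)
86 -> hit
60 -> fault, frames (96 86 90 60)
90 -> hit
60 -> hit
90 -> hit
60 -> hit
81 -> fault, evict 86, frames (96 90 60 81)
90 -> hit
60 -> hit
81 -> hit
90 -> hit
96 -> hit
86 -> fault, evict 81, frames (96 90 60 86)
96 -> hit
86 -> hit
96 -> hit
86 -> hit
Page faults: 6.

6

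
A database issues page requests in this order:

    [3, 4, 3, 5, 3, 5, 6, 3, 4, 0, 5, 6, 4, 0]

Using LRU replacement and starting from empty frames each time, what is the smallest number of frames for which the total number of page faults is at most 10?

f=1: 14 faults
f=2: 11 faults
f=3: 10 faults
f=4: 7 faults
f=5: 5 faults
Smallest f with faults ≤ 10 is 3.

3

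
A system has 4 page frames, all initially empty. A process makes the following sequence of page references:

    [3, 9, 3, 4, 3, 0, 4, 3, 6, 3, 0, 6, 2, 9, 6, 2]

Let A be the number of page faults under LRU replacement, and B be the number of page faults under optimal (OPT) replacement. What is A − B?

1

Under LRU: F F . F . F . . F . . . F F . . → 7 faults.
Under OPT: F F . F . F . . F . . . F . . . → 6 faults.
A − B = 7 − 6 = 1.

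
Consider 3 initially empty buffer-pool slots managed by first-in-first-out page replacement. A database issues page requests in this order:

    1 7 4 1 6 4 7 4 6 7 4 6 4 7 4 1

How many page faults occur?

1 -> miss, frames [1]
7 -> miss, frames [1, 7]
4 -> miss, frames [1, 7, 4]
1 -> hit
6 -> miss, evict 1, frames [7, 4, 6]
4 -> hit
7 -> hit
4 -> hit
6 -> hit
7 -> hit
4 -> hit
6 -> hit
4 -> hit
7 -> hit
4 -> hit
1 -> miss, evict 7, frames [4, 6, 1]
Page faults: 5.

5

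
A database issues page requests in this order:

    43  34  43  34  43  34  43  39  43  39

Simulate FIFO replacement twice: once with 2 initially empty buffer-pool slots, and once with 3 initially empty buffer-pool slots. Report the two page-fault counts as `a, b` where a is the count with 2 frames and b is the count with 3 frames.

4, 3

2 frames: F F . . . . . F F . → 4 faults.
3 frames: F F . . . . . F . . → 3 faults.
3 < 4: adding a frame reduced faults, as is typical.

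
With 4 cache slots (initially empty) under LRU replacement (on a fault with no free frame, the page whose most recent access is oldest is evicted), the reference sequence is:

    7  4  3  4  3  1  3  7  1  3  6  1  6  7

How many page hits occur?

7: fault, frames {7}
4: fault, frames {7,4}
3: fault, frames {7,4,3}
4: hit
3: hit
1: fault, frames {7,4,3,1}
3: hit
7: hit
1: hit
3: hit
6: fault, evict 4, frames {7,1,3,6}
1: hit
6: hit
7: hit
Hits: 9.

9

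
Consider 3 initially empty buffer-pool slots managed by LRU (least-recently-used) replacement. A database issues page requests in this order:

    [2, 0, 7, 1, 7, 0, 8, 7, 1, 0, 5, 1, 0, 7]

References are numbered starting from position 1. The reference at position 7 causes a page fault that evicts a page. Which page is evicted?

1

pos 1: 2: fault, frames {2}
pos 2: 0: fault, frames {2,0}
pos 3: 7: fault, frames {2,0,7}
pos 4: 1: fault, evict 2, frames {0,7,1}
pos 5: 7: hit
pos 6: 0: hit
pos 7: 8: fault, evict 1, frames {7,0,8}
At position 7, page 1 is evicted.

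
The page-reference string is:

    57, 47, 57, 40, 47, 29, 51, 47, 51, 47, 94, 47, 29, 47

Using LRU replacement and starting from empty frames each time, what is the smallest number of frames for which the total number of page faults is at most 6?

4

f=1: 14 faults
f=2: 9 faults
f=3: 7 faults
f=4: 6 faults
f=5: 6 faults
f=6: 6 faults
Smallest f with faults ≤ 6 is 4.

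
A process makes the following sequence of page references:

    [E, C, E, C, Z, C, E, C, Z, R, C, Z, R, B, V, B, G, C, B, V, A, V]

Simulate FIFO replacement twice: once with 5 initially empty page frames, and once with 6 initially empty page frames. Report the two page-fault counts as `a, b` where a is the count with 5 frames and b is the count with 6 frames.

9, 8

5 frames: F F . . F . . . . F . . . F F . F F . . F . → 9 faults.
6 frames: F F . . F . . . . F . . . F F . F . . . F . → 8 faults.
8 < 9: adding a frame reduced faults, as is typical.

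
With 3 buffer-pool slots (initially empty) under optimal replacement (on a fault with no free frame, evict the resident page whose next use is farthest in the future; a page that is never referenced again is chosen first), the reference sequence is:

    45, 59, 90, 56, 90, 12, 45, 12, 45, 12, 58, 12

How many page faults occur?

45: fault, frames (45)
59: fault, frames (45 59)
90: fault, frames (45 59 90)
56: fault, evict 59, frames (45 90 56)
90: hit
12: fault, evict 56, frames (45 90 12)
45: hit
12: hit
45: hit
12: hit
58: fault, evict 90, frames (45 12 58)
12: hit
Page faults: 6.

6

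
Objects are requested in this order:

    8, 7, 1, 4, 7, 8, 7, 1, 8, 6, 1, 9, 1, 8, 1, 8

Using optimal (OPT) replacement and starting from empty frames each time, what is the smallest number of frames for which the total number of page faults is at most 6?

f=1: 16 faults
f=2: 9 faults
f=3: 7 faults
f=4: 6 faults
f=5: 6 faults
f=6: 6 faults
Smallest f with faults ≤ 6 is 4.

4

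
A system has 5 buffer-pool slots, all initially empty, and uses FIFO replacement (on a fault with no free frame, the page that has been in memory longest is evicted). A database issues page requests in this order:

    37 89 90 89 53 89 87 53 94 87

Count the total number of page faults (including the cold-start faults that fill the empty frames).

6

37 -> miss, frames {37}
89 -> miss, frames {37,89}
90 -> miss, frames {37,89,90}
89 -> hit
53 -> miss, frames {37,89,90,53}
89 -> hit
87 -> miss, frames {37,89,90,53,87}
53 -> hit
94 -> miss, evict 37, frames {89,90,53,87,94}
87 -> hit
Page faults: 6.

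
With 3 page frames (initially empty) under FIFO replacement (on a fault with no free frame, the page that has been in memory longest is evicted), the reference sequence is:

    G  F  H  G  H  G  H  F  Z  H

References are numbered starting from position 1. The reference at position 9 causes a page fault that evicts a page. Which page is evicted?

G

pos 1: G → miss, frames [G]
pos 2: F → miss, frames [G, F]
pos 3: H → miss, frames [G, F, H]
pos 4: G → hit
pos 5: H → hit
pos 6: G → hit
pos 7: H → hit
pos 8: F → hit
pos 9: Z → miss, evict G, frames [F, H, Z]
At position 9, page G is evicted.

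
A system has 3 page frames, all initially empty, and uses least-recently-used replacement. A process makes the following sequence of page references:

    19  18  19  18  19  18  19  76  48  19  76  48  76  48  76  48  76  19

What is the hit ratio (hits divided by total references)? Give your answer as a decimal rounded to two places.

19 → miss, frames [19]
18 → miss, frames [19, 18]
19 → hit
18 → hit
19 → hit
18 → hit
19 → hit
76 → miss, frames [18, 19, 76]
48 → miss, evict 18, frames [19, 76, 48]
19 → hit
76 → hit
48 → hit
76 → hit
48 → hit
76 → hit
48 → hit
76 → hit
19 → hit
Hits: 14 of 18 references → 14/18 = 0.7778.

0.78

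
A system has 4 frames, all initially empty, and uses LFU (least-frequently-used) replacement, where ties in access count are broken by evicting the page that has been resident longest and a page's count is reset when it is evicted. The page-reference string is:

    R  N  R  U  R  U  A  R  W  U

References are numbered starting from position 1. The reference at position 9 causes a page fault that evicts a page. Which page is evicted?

N

pos 1: R -> miss, frames {R}
pos 2: N -> miss, frames {R,N}
pos 3: R -> hit
pos 4: U -> miss, frames {R,N,U}
pos 5: R -> hit
pos 6: U -> hit
pos 7: A -> miss, frames {R,N,U,A}
pos 8: R -> hit
pos 9: W -> miss, evict N, frames {R,U,A,W}
At position 9, page N is evicted.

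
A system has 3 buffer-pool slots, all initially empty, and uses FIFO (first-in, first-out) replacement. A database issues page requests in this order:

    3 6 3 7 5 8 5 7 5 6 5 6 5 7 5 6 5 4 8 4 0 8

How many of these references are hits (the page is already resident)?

11

3 → miss, frames (3)
6 → miss, frames (3 6)
3 → hit
7 → miss, frames (3 6 7)
5 → miss, evict 3, frames (6 7 5)
8 → miss, evict 6, frames (7 5 8)
5 → hit
7 → hit
5 → hit
6 → miss, evict 7, frames (5 8 6)
5 → hit
6 → hit
5 → hit
7 → miss, evict 5, frames (8 6 7)
5 → miss, evict 8, frames (6 7 5)
6 → hit
5 → hit
4 → miss, evict 6, frames (7 5 4)
8 → miss, evict 7, frames (5 4 8)
4 → hit
0 → miss, evict 5, frames (4 8 0)
8 → hit
Hits: 11.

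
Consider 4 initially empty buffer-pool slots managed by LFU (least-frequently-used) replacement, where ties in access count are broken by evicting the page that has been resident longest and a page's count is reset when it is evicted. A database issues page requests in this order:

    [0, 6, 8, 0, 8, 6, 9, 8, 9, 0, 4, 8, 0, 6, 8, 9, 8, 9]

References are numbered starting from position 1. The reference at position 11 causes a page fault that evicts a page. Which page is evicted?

6

pos 1: 0 → fault, frames (0)
pos 2: 6 → fault, frames (0 6)
pos 3: 8 → fault, frames (0 6 8)
pos 4: 0 → hit
pos 5: 8 → hit
pos 6: 6 → hit
pos 7: 9 → fault, frames (0 6 8 9)
pos 8: 8 → hit
pos 9: 9 → hit
pos 10: 0 → hit
pos 11: 4 → fault, evict 6, frames (0 8 9 4)
At position 11, page 6 is evicted.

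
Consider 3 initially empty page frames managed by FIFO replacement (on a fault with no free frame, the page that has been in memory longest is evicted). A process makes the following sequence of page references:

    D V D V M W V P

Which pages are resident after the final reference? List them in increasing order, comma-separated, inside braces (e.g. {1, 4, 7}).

{M, P, W}

D: miss, frames [D]
V: miss, frames [D, V]
D: hit
V: hit
M: miss, frames [D, V, M]
W: miss, evict D, frames [V, M, W]
V: hit
P: miss, evict V, frames [M, W, P]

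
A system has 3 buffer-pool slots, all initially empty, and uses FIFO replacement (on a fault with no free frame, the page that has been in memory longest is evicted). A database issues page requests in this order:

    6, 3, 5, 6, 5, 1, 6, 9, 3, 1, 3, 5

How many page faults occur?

6 -> miss, frames (6)
3 -> miss, frames (6 3)
5 -> miss, frames (6 3 5)
6 -> hit
5 -> hit
1 -> miss, evict 6, frames (3 5 1)
6 -> miss, evict 3, frames (5 1 6)
9 -> miss, evict 5, frames (1 6 9)
3 -> miss, evict 1, frames (6 9 3)
1 -> miss, evict 6, frames (9 3 1)
3 -> hit
5 -> miss, evict 9, frames (3 1 5)
Page faults: 9.

9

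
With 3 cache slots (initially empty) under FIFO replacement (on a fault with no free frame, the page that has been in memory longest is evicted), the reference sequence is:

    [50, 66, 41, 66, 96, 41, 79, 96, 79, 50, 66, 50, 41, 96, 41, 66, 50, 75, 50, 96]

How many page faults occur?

50 → fault, frames [50]
66 → fault, frames [50, 66]
41 → fault, frames [50, 66, 41]
66 → hit
96 → fault, evict 50, frames [66, 41, 96]
41 → hit
79 → fault, evict 66, frames [41, 96, 79]
96 → hit
79 → hit
50 → fault, evict 41, frames [96, 79, 50]
66 → fault, evict 96, frames [79, 50, 66]
50 → hit
41 → fault, evict 79, frames [50, 66, 41]
96 → fault, evict 50, frames [66, 41, 96]
41 → hit
66 → hit
50 → fault, evict 66, frames [41, 96, 50]
75 → fault, evict 41, frames [96, 50, 75]
50 → hit
96 → hit
Page faults: 11.

11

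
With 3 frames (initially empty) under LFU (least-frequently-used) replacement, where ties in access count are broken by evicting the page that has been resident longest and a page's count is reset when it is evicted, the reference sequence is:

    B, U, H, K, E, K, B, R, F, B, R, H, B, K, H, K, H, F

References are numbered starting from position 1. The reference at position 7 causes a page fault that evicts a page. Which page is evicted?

H

pos 1: B -> miss, frames {B}
pos 2: U -> miss, frames {B,U}
pos 3: H -> miss, frames {B,U,H}
pos 4: K -> miss, evict B, frames {U,H,K}
pos 5: E -> miss, evict U, frames {H,K,E}
pos 6: K -> hit
pos 7: B -> miss, evict H, frames {K,E,B}
At position 7, page H is evicted.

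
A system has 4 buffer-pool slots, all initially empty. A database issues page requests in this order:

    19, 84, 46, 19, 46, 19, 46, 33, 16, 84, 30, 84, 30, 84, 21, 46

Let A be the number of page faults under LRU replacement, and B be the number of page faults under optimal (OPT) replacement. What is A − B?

Under LRU: F F F . . . . F F F F . . . F F → 9 faults.
Under OPT: F F F . . . . F F . F . . . F . → 7 faults.
A − B = 9 − 7 = 2.

2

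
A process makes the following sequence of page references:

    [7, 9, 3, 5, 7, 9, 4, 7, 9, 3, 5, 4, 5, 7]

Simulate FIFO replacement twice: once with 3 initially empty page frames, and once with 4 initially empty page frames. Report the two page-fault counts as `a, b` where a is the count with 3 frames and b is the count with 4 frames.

10, 11

3 frames: F F F F F F F . . F F . . F → 10 faults.
4 frames: F F F F . . F F F F F F . F → 11 faults.
11 > 10: adding a frame increased faults — Belady's anomaly.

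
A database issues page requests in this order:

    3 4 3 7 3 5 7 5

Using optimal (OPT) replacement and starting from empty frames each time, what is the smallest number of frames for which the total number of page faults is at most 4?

2

f=1: 8 faults
f=2: 4 faults
f=3: 4 faults
f=4: 4 faults
Smallest f with faults ≤ 4 is 2.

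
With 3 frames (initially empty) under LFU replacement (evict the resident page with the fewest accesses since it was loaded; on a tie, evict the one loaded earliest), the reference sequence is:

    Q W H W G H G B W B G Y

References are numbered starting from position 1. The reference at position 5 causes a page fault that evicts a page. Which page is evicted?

pos 1: Q → fault, frames [Q]
pos 2: W → fault, frames [Q, W]
pos 3: H → fault, frames [Q, W, H]
pos 4: W → hit
pos 5: G → fault, evict Q, frames [W, H, G]
At position 5, page Q is evicted.

Q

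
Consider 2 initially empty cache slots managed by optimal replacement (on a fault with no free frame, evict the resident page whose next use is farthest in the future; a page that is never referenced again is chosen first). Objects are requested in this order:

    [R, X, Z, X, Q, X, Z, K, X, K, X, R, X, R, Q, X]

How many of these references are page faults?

8

R -> fault, frames [R]
X -> fault, frames [R, X]
Z -> fault, evict R, frames [X, Z]
X -> hit
Q -> fault, evict Z, frames [X, Q]
X -> hit
Z -> fault, evict Q, frames [X, Z]
K -> fault, evict Z, frames [X, K]
X -> hit
K -> hit
X -> hit
R -> fault, evict K, frames [X, R]
X -> hit
R -> hit
Q -> fault, evict R, frames [X, Q]
X -> hit
Page faults: 8.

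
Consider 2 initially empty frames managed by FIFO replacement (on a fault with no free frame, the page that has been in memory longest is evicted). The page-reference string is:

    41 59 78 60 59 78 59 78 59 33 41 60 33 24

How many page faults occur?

11

41 -> fault, frames {41}
59 -> fault, frames {41,59}
78 -> fault, evict 41, frames {59,78}
60 -> fault, evict 59, frames {78,60}
59 -> fault, evict 78, frames {60,59}
78 -> fault, evict 60, frames {59,78}
59 -> hit
78 -> hit
59 -> hit
33 -> fault, evict 59, frames {78,33}
41 -> fault, evict 78, frames {33,41}
60 -> fault, evict 33, frames {41,60}
33 -> fault, evict 41, frames {60,33}
24 -> fault, evict 60, frames {33,24}
Page faults: 11.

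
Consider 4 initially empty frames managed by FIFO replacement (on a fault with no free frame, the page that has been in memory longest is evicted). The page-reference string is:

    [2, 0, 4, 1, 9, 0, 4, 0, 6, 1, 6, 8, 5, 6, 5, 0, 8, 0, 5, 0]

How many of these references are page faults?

9

2 → miss, frames [2]
0 → miss, frames [2, 0]
4 → miss, frames [2, 0, 4]
1 → miss, frames [2, 0, 4, 1]
9 → miss, evict 2, frames [0, 4, 1, 9]
0 → hit
4 → hit
0 → hit
6 → miss, evict 0, frames [4, 1, 9, 6]
1 → hit
6 → hit
8 → miss, evict 4, frames [1, 9, 6, 8]
5 → miss, evict 1, frames [9, 6, 8, 5]
6 → hit
5 → hit
0 → miss, evict 9, frames [6, 8, 5, 0]
8 → hit
0 → hit
5 → hit
0 → hit
Page faults: 9.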